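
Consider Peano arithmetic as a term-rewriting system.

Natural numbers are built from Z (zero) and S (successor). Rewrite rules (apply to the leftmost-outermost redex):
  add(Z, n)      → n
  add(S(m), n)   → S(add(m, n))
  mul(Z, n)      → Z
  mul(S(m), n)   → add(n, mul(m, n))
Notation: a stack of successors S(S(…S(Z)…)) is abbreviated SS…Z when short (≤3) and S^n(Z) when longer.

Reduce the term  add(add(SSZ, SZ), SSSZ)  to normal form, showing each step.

Answer: normal form = S^6(Z)  (in 7 steps)

Working:
  start: add(add(SSZ, SZ), SSSZ)
  step 1: add(S(add(SZ, SZ)), SSSZ)
  step 2: S(add(add(SZ, SZ), SSSZ))
  step 3: S(add(S(add(Z, SZ)), SSSZ))
  step 4: S(S(add(add(Z, SZ), SSSZ)))
  step 5: S(S(add(SZ, SSSZ)))
  step 6: S(S(S(add(Z, SSSZ))))
  step 7: S^6(Z)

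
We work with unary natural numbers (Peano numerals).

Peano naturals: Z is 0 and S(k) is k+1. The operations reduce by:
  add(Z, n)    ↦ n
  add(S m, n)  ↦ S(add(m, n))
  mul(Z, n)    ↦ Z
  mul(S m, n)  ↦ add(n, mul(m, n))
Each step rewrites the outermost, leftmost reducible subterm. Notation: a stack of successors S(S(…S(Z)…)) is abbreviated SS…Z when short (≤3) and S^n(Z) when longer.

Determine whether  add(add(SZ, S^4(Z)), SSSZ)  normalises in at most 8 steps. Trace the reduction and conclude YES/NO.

  start: add(add(SZ, S^4(Z)), SSSZ)
  step 1: add(S(add(Z, S^4(Z))), SSSZ)
  step 2: S(add(add(Z, S^4(Z)), SSSZ))
  step 3: S(add(S^4(Z), SSSZ))
  step 4: S(S(add(SSSZ, SSSZ)))
  step 5: S(S(S(add(SSZ, SSSZ))))
  step 6: S(S(S(S(add(SZ, SSSZ)))))
  step 7: S(S(S(S(S(add(Z, SSSZ))))))
  step 8: S^8(Z)

Answer: YES — reaches normal form S^8(Z) in 8 ≤ 8 steps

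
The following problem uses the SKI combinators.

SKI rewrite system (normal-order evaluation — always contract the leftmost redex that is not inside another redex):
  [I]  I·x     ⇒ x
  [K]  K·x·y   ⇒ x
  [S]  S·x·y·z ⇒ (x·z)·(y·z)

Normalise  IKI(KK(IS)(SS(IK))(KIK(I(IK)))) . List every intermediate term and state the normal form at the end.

  start: IKI(KK(IS)(SS(IK))(KIK(I(IK))))
  step 1: KI(KK(IS)(SS(IK))(KIK(I(IK))))
  step 2: I

Answer: normal form = I  (in 2 steps)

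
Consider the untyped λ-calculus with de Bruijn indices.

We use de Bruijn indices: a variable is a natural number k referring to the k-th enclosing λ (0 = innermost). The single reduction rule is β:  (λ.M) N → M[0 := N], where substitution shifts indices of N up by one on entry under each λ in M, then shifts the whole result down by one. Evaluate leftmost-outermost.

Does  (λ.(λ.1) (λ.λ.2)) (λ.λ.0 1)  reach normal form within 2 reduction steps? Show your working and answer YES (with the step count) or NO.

  start: (λ.(λ.1) (λ.λ.2)) (λ.λ.0 1)
  [1] (λ.λ.λ.0 1) (λ.λ.λ.λ.0 1)
  [2] λ.λ.0 1

Answer: YES — reaches normal form λ.λ.0 1 in 2 ≤ 2 steps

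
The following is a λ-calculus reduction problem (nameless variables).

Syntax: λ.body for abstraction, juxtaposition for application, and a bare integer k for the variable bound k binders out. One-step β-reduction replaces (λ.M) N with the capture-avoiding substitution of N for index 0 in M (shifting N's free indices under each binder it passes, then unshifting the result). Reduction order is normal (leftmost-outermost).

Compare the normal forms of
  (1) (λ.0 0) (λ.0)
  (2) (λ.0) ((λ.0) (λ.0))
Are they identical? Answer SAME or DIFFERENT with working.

Answer: SAME — A ⇓ λ.0, B ⇓ λ.0

Working:
Term A:
  start: (λ.0 0) (λ.0)
  →1  (λ.0) (λ.0)
  →2  λ.0

Term B:
  start: (λ.0) ((λ.0) (λ.0))
  →1  (λ.0) (λ.0)
  →2  λ.0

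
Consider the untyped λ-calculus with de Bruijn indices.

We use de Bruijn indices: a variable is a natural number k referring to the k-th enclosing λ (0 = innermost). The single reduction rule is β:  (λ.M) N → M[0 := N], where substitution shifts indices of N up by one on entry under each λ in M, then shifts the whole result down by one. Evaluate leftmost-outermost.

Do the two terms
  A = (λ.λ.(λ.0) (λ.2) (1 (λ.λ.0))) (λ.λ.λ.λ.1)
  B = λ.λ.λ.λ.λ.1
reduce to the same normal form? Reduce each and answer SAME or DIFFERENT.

Term A:
  start: (λ.λ.(λ.0) (λ.2) (1 (λ.λ.0))) (λ.λ.λ.λ.1)
  [1] λ.(λ.0) (λ.λ.λ.λ.λ.1) ((λ.λ.λ.λ.1) (λ.λ.0))
  [2] λ.(λ.λ.λ.λ.λ.1) ((λ.λ.λ.λ.1) (λ.λ.0))
  [3] λ.λ.λ.λ.λ.1

Term B:
  start: λ.λ.λ.λ.λ.1

Answer: SAME — A ⇓ λ.λ.λ.λ.λ.1, B ⇓ λ.λ.λ.λ.λ.1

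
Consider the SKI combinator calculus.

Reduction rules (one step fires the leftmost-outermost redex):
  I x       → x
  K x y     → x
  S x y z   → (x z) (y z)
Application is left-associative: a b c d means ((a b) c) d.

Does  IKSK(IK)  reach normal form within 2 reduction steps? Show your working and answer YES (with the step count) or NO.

Answer: NO — after 2 steps the term is S(IK), not yet normal

Reduction:
  start: IKSK(IK)
  →1  KSK(IK)
  →2  S(IK)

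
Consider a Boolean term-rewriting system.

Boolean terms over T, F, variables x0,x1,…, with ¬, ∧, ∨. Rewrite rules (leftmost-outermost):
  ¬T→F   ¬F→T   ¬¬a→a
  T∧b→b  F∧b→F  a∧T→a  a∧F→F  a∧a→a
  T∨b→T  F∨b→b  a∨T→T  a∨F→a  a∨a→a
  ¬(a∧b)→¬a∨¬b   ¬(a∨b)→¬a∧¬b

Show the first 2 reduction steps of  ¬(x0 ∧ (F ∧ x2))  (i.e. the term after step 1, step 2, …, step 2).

  start: ¬(x0 ∧ (F ∧ x2))
  →1  ¬x0 ∨ ¬(F ∧ x2)
  →2  ¬x0 ∨ (¬F ∨ ¬x2)

Answer: after 2 steps: ¬x0 ∨ (¬F ∨ ¬x2)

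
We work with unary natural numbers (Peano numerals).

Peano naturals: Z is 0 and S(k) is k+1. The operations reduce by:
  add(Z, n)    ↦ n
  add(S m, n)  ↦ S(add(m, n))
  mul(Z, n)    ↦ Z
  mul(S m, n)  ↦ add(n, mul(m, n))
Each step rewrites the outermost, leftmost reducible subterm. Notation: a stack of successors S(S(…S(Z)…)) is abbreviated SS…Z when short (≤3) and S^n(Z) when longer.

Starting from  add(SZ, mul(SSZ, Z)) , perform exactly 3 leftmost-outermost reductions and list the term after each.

  start: add(SZ, mul(SSZ, Z))
  [1] S(add(Z, mul(SSZ, Z)))
  [2] S(mul(SSZ, Z))
  [3] S(add(Z, mul(SZ, Z)))

Answer: after 3 steps: S(add(Z, mul(SZ, Z)))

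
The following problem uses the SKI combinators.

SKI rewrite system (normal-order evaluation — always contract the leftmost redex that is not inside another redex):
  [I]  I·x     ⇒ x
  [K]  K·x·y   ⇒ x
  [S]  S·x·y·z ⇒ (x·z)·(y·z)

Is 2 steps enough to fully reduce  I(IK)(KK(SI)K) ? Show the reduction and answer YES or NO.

Answer: NO — after 2 steps the term is K(KK(SI)K), not yet normal

Reduction:
  start: I(IK)(KK(SI)K)
  →1  IK(KK(SI)K)
  →2  K(KK(SI)K)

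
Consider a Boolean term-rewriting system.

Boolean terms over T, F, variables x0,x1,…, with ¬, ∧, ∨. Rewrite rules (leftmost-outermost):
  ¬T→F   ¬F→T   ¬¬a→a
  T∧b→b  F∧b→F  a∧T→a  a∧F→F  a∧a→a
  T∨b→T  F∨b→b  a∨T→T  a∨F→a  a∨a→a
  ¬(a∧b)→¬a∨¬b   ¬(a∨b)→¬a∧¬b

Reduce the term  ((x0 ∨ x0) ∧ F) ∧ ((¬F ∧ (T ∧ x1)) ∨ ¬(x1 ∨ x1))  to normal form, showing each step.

Answer: normal form = F  (in 2 steps)

Derivation:
  start: ((x0 ∨ x0) ∧ F) ∧ ((¬F ∧ (T ∧ x1)) ∨ ¬(x1 ∨ x1))
  step 1: F ∧ ((¬F ∧ (T ∧ x1)) ∨ ¬(x1 ∨ x1))
  step 2: F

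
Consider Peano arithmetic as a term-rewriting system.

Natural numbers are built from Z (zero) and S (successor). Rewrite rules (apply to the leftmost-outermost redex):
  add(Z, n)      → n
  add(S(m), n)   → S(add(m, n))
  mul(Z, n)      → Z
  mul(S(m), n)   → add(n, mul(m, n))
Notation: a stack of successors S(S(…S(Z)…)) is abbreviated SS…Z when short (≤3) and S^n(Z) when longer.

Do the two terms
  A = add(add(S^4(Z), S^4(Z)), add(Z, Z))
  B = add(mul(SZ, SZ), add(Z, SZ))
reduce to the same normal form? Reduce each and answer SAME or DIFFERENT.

Answer: DIFFERENT — A ⇓ S^8(Z), B ⇓ SSZ

Derivation:
Term A:
  start: add(add(S^4(Z), S^4(Z)), add(Z, Z))
  [1] add(S(add(SSSZ, S^4(Z))), add(Z, Z))
  [2] S(add(add(SSSZ, S^4(Z)), add(Z, Z)))
  [3] S(add(S(add(SSZ, S^4(Z))), add(Z, Z)))
  [4] S(S(add(add(SSZ, S^4(Z)), add(Z, Z))))
  [5] S(S(add(S(add(SZ, S^4(Z))), add(Z, Z))))
  [6] S(S(S(add(add(SZ, S^4(Z)), add(Z, Z)))))
  [7] S(S(S(add(S(add(Z, S^4(Z))), add(Z, Z)))))
  [8] S(S(S(S(add(add(Z, S^4(Z)), add(Z, Z))))))
  [9] S(S(S(S(add(S^4(Z), add(Z, Z))))))
  [10] S(S(S(S(S(add(SSSZ, add(Z, Z)))))))
  [11] S(S(S(S(S(S(add(SSZ, add(Z, Z))))))))
  [12] S(S(S(S(S(S(S(add(SZ, add(Z, Z)))))))))
  [13] S(S(S(S(S(S(S(S(add(Z, add(Z, Z))))))))))
  [14] S(S(S(S(S(S(S(S(add(Z, Z)))))))))
  [15] S^8(Z)

Term B:
  start: add(mul(SZ, SZ), add(Z, SZ))
  [1] add(add(SZ, mul(Z, SZ)), add(Z, SZ))
  [2] add(S(add(Z, mul(Z, SZ))), add(Z, SZ))
  [3] S(add(add(Z, mul(Z, SZ)), add(Z, SZ)))
  [4] S(add(mul(Z, SZ), add(Z, SZ)))
  [5] S(add(Z, add(Z, SZ)))
  [6] S(add(Z, SZ))
  [7] SSZ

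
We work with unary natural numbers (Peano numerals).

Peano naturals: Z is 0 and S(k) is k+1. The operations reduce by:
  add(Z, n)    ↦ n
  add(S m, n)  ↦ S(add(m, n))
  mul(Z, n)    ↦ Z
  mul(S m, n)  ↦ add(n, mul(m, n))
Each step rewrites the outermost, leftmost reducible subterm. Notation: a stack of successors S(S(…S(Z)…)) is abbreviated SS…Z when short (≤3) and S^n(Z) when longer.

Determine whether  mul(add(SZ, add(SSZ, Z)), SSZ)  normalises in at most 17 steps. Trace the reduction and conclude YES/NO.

Answer: NO — after 17 steps the term is S(S(S(S(S(S(mul(Z, SSZ))))))), not yet normal

Reduction:
  start: mul(add(SZ, add(SSZ, Z)), SSZ)
  step 1: mul(S(add(Z, add(SSZ, Z))), SSZ)
  step 2: add(SSZ, mul(add(Z, add(SSZ, Z)), SSZ))
  step 3: S(add(SZ, mul(add(Z, add(SSZ, Z)), SSZ)))
  step 4: S(S(add(Z, mul(add(Z, add(SSZ, Z)), SSZ))))
  step 5: S(S(mul(add(Z, add(SSZ, Z)), SSZ)))
  step 6: S(S(mul(add(SSZ, Z), SSZ)))
  step 7: S(S(mul(S(add(SZ, Z)), SSZ)))
  step 8: S(S(add(SSZ, mul(add(SZ, Z), SSZ))))
  step 9: S(S(S(add(SZ, mul(add(SZ, Z), SSZ)))))
  step 10: S(S(S(S(add(Z, mul(add(SZ, Z), SSZ))))))
  step 11: S(S(S(S(mul(add(SZ, Z), SSZ)))))
  step 12: S(S(S(S(mul(S(add(Z, Z)), SSZ)))))
  step 13: S(S(S(S(add(SSZ, mul(add(Z, Z), SSZ))))))
  step 14: S(S(S(S(S(add(SZ, mul(add(Z, Z), SSZ)))))))
  step 15: S(S(S(S(S(S(add(Z, mul(add(Z, Z), SSZ))))))))
  step 16: S(S(S(S(S(S(mul(add(Z, Z), SSZ)))))))
  step 17: S(S(S(S(S(S(mul(Z, SSZ)))))))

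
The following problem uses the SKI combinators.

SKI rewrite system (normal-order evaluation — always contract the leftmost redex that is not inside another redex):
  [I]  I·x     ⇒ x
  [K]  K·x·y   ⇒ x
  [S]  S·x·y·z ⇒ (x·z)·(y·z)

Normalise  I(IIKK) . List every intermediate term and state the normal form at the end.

Answer: normal form = KK  (in 3 steps)

Reduction:
  start: I(IIKK)
  step 1: IIKK
  step 2: IKK
  step 3: KK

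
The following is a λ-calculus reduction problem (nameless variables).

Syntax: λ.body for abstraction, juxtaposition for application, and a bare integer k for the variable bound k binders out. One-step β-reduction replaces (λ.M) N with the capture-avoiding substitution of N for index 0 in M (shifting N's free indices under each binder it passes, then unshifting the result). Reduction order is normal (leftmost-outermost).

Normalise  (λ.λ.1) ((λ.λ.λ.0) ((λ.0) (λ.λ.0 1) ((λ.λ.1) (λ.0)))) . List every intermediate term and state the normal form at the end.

  start: (λ.λ.1) ((λ.λ.λ.0) ((λ.0) (λ.λ.0 1) ((λ.λ.1) (λ.0))))
  →1  λ.(λ.λ.λ.0) ((λ.0) (λ.λ.0 1) ((λ.λ.1) (λ.0)))
  →2  λ.λ.λ.0

Answer: normal form = λ.λ.λ.0  (in 2 steps)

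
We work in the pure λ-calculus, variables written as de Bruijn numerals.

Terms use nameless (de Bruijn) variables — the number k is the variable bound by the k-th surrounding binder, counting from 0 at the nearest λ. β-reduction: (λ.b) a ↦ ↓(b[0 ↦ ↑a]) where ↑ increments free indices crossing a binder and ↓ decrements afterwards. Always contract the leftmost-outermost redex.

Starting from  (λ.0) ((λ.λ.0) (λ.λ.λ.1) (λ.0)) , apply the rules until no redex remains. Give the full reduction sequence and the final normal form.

  start: (λ.0) ((λ.λ.0) (λ.λ.λ.1) (λ.0))
  [1] (λ.λ.0) (λ.λ.λ.1) (λ.0)
  [2] (λ.0) (λ.0)
  [3] λ.0

Answer: normal form = λ.0  (in 3 steps)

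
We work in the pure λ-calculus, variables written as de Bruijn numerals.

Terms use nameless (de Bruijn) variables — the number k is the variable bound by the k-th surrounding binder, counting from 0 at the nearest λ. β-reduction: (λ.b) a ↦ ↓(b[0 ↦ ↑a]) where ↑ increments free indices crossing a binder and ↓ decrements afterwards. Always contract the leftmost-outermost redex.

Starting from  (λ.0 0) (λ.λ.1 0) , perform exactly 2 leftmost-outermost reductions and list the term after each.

Answer: after 2 steps: λ.(λ.λ.1 0) 0

Derivation:
  start: (λ.0 0) (λ.λ.1 0)
  →1  (λ.λ.1 0) (λ.λ.1 0)
  →2  λ.(λ.λ.1 0) 0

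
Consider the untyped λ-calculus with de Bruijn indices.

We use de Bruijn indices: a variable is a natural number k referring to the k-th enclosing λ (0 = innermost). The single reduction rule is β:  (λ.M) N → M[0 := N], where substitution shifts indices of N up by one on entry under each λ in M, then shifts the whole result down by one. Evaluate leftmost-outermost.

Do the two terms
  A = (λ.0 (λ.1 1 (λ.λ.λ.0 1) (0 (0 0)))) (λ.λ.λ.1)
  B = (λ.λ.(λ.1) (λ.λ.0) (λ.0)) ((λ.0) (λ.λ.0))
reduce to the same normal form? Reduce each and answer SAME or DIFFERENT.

Term A:
  start: (λ.0 (λ.1 1 (λ.λ.λ.0 1) (0 (0 0)))) (λ.λ.λ.1)
  step 1: (λ.λ.λ.1) (λ.(λ.λ.λ.1) (λ.λ.λ.1) (λ.λ.λ.0 1) (0 (0 0)))
  step 2: λ.λ.1

Term B:
  start: (λ.λ.(λ.1) (λ.λ.0) (λ.0)) ((λ.0) (λ.λ.0))
  step 1: λ.(λ.1) (λ.λ.0) (λ.0)
  step 2: λ.0 (λ.0)

Answer: DIFFERENT — A ⇓ λ.λ.1, B ⇓ λ.0 (λ.0)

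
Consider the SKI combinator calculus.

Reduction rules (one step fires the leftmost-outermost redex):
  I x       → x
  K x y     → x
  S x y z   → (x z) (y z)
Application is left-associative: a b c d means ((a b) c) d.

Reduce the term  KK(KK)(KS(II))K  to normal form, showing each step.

Answer: normal form = S  (in 3 steps)

Reduction:
  start: KK(KK)(KS(II))K
  step 1: K(KS(II))K
  step 2: KS(II)
  step 3: S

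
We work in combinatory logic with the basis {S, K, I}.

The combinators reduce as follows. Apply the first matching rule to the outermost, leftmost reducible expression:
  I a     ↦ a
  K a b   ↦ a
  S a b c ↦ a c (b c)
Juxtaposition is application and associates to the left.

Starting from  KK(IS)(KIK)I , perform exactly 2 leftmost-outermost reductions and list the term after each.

  start: KK(IS)(KIK)I
  step 1: K(KIK)I
  step 2: KIK

Answer: after 2 steps: KIK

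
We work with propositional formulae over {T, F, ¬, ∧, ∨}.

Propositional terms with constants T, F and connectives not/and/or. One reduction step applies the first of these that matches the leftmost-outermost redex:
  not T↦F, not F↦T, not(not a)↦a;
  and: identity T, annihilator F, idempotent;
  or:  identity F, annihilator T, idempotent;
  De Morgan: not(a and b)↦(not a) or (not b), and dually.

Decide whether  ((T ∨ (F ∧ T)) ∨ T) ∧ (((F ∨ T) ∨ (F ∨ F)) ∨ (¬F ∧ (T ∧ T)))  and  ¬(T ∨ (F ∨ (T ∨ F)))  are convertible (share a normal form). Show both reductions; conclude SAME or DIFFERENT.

Term A:
  start: ((T ∨ (F ∧ T)) ∨ T) ∧ (((F ∨ T) ∨ (F ∨ F)) ∨ (¬F ∧ (T ∧ T)))
  step 1: T ∧ (((F ∨ T) ∨ (F ∨ F)) ∨ (¬F ∧ (T ∧ T)))
  step 2: ((F ∨ T) ∨ (F ∨ F)) ∨ (¬F ∧ (T ∧ T))
  step 3: (T ∨ (F ∨ F)) ∨ (¬F ∧ (T ∧ T))
  step 4: T ∨ (¬F ∧ (T ∧ T))
  step 5: T

Term B:
  start: ¬(T ∨ (F ∨ (T ∨ F)))
  step 1: ¬T ∧ ¬(F ∨ (T ∨ F))
  step 2: F ∧ ¬(F ∨ (T ∨ F))
  step 3: F

Answer: DIFFERENT — A ⇓ T, B ⇓ F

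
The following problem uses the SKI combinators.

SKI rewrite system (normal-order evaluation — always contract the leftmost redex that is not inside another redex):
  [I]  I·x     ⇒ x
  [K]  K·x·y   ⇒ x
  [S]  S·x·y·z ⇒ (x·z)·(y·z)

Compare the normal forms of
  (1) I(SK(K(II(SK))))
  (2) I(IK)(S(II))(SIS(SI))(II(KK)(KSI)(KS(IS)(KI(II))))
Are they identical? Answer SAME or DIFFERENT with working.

Term A:
  start: I(SK(K(II(SK))))
  [1] SK(K(II(SK)))
  [2] SK(K(I(SK)))
  [3] SK(K(SK))

Term B:
  start: I(IK)(S(II))(SIS(SI))(II(KK)(KSI)(KS(IS)(KI(II))))
  [1] IK(S(II))(SIS(SI))(II(KK)(KSI)(KS(IS)(KI(II))))
  [2] K(S(II))(SIS(SI))(II(KK)(KSI)(KS(IS)(KI(II))))
  [3] S(II)(II(KK)(KSI)(KS(IS)(KI(II))))
  [4] SI(II(KK)(KSI)(KS(IS)(KI(II))))
  [5] SI(I(KK)(KSI)(KS(IS)(KI(II))))
  [6] SI(KK(KSI)(KS(IS)(KI(II))))
  [7] SI(K(KS(IS)(KI(II))))
  [8] SI(K(S(KI(II))))
  [9] SI(K(SI))

Answer: DIFFERENT — A ⇓ SK(K(SK)), B ⇓ SI(K(SI))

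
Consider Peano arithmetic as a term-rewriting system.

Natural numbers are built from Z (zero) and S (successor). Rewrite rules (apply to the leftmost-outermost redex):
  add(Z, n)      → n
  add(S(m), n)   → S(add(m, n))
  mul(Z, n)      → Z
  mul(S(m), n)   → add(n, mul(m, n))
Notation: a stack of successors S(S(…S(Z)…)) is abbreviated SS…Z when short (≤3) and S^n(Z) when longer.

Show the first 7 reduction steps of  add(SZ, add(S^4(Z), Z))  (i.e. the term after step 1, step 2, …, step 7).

Answer: after 7 steps: S^5(Z)

Derivation:
  start: add(SZ, add(S^4(Z), Z))
  [1] S(add(Z, add(S^4(Z), Z)))
  [2] S(add(S^4(Z), Z))
  [3] S(S(add(SSSZ, Z)))
  [4] S(S(S(add(SSZ, Z))))
  [5] S(S(S(S(add(SZ, Z)))))
  [6] S(S(S(S(S(add(Z, Z))))))
  [7] S^5(Z)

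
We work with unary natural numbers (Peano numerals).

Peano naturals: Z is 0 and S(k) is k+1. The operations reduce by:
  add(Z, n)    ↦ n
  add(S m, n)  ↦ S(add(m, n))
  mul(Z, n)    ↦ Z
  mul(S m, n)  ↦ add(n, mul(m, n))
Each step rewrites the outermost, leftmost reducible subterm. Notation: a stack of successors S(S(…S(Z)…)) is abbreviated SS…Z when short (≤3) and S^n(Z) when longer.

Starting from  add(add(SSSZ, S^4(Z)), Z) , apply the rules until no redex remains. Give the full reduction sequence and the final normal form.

  start: add(add(SSSZ, S^4(Z)), Z)
  →1  add(S(add(SSZ, S^4(Z))), Z)
  →2  S(add(add(SSZ, S^4(Z)), Z))
  →3  S(add(S(add(SZ, S^4(Z))), Z))
  →4  S(S(add(add(SZ, S^4(Z)), Z)))
  →5  S(S(add(S(add(Z, S^4(Z))), Z)))
  →6  S(S(S(add(add(Z, S^4(Z)), Z))))
  →7  S(S(S(add(S^4(Z), Z))))
  →8  S(S(S(S(add(SSSZ, Z)))))
  →9  S(S(S(S(S(add(SSZ, Z))))))
  →10  S(S(S(S(S(S(add(SZ, Z)))))))
  →11  S(S(S(S(S(S(S(add(Z, Z))))))))
  →12  S^7(Z)

Answer: normal form = S^7(Z)  (in 12 steps)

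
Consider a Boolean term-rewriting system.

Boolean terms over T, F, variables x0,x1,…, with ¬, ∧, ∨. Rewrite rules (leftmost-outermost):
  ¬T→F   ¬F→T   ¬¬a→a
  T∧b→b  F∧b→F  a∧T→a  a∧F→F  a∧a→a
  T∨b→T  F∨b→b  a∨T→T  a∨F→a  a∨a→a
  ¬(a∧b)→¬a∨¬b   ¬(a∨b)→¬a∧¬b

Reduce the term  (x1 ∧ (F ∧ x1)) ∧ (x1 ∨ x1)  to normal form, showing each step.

Answer: normal form = F  (in 3 steps)

Reduction:
  start: (x1 ∧ (F ∧ x1)) ∧ (x1 ∨ x1)
  →1  (x1 ∧ F) ∧ (x1 ∨ x1)
  →2  F ∧ (x1 ∨ x1)
  →3  F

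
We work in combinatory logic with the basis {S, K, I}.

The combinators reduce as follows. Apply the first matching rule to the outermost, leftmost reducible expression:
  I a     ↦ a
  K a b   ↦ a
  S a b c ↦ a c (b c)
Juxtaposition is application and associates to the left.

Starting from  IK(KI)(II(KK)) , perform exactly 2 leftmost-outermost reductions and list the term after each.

  start: IK(KI)(II(KK))
  step 1: K(KI)(II(KK))
  step 2: KI

Answer: after 2 steps: KI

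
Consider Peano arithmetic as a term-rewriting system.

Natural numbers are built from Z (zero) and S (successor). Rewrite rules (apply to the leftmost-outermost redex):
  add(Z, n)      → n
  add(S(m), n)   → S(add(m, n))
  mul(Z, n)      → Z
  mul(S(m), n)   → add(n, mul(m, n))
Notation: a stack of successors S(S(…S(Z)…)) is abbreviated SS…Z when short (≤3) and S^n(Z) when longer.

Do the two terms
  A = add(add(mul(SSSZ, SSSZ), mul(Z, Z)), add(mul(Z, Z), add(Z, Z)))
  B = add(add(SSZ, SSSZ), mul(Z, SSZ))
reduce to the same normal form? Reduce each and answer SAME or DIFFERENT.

Term A:
  start: add(add(mul(SSSZ, SSSZ), mul(Z, Z)), add(mul(Z, Z), add(Z, Z)))
  [1] add(add(add(SSSZ, mul(SSZ, SSSZ)), mul(Z, Z)), add(mul(Z, Z), add(Z, Z)))
  [2] add(add(S(add(SSZ, mul(SSZ, SSSZ))), mul(Z, Z)), add(mul(Z, Z), add(Z, Z)))
  [3] add(S(add(add(SSZ, mul(SSZ, SSSZ)), mul(Z, Z))), add(mul(Z, Z), add(Z, Z)))
  [4] S(add(add(add(SSZ, mul(SSZ, SSSZ)), mul(Z, Z)), add(mul(Z, Z), add(Z, Z))))
  [5] S(add(add(S(add(SZ, mul(SSZ, SSSZ))), mul(Z, Z)), add(mul(Z, Z), add(Z, Z))))
  [6] S(add(S(add(add(SZ, mul(SSZ, SSSZ)), mul(Z, Z))), add(mul(Z, Z), add(Z, Z))))
  [7] S(S(add(add(add(SZ, mul(SSZ, SSSZ)), mul(Z, Z)), add(mul(Z, Z), add(Z, Z)))))
  [8] S(S(add(add(S(add(Z, mul(SSZ, SSSZ))), mul(Z, Z)), add(mul(Z, Z), add(Z, Z)))))
  [9] S(S(add(S(add(add(Z, mul(SSZ, SSSZ)), mul(Z, Z))), add(mul(Z, Z), add(Z, Z)))))
  [10] S(S(S(add(add(add(Z, mul(SSZ, SSSZ)), mul(Z, Z)), add(mul(Z, Z), add(Z, Z))))))
  [11] S(S(S(add(add(mul(SSZ, SSSZ), mul(Z, Z)), add(mul(Z, Z), add(Z, Z))))))
  [12] S(S(S(add(add(add(SSSZ, mul(SZ, SSSZ)), mul(Z, Z)), add(mul(Z, Z), add(Z, Z))))))
  [13] S(S(S(add(add(S(add(SSZ, mul(SZ, SSSZ))), mul(Z, Z)), add(mul(Z, Z), add(Z, Z))))))
  [14] S(S(S(add(S(add(add(SSZ, mul(SZ, SSSZ)), mul(Z, Z))), add(mul(Z, Z), add(Z, Z))))))
  [15] S(S(S(S(add(add(add(SSZ, mul(SZ, SSSZ)), mul(Z, Z)), add(mul(Z, Z), add(Z, Z)))))))
  [16] S(S(S(S(add(add(S(add(SZ, mul(SZ, SSSZ))), mul(Z, Z)), add(mul(Z, Z), add(Z, Z)))))))
  [17] S(S(S(S(add(S(add(add(SZ, mul(SZ, SSSZ)), mul(Z, Z))), add(mul(Z, Z), add(Z, Z)))))))
  [18] S(S(S(S(S(add(add(add(SZ, mul(SZ, SSSZ)), mul(Z, Z)), add(mul(Z, Z), add(Z, Z))))))))
  [19] S(S(S(S(S(add(add(S(add(Z, mul(SZ, SSSZ))), mul(Z, Z)), add(mul(Z, Z), add(Z, Z))))))))
  [20] S(S(S(S(S(add(S(add(add(Z, mul(SZ, SSSZ)), mul(Z, Z))), add(mul(Z, Z), add(Z, Z))))))))
  [21] S(S(S(S(S(S(add(add(add(Z, mul(SZ, SSSZ)), mul(Z, Z)), add(mul(Z, Z), add(Z, Z)))))))))
  [22] S(S(S(S(S(S(add(add(mul(SZ, SSSZ), mul(Z, Z)), add(mul(Z, Z), add(Z, Z)))))))))
  [23] S(S(S(S(S(S(add(add(add(SSSZ, mul(Z, SSSZ)), mul(Z, Z)), add(mul(Z, Z), add(Z, Z)))))))))
  [24] S(S(S(S(S(S(add(add(S(add(SSZ, mul(Z, SSSZ))), mul(Z, Z)), add(mul(Z, Z), add(Z, Z)))))))))
  [25] S(S(S(S(S(S(add(S(add(add(SSZ, mul(Z, SSSZ)), mul(Z, Z))), add(mul(Z, Z), add(Z, Z)))))))))
  [26] S(S(S(S(S(S(S(add(add(add(SSZ, mul(Z, SSSZ)), mul(Z, Z)), add(mul(Z, Z), add(Z, Z))))))))))
  [27] S(S(S(S(S(S(S(add(add(S(add(SZ, mul(Z, SSSZ))), mul(Z, Z)), add(mul(Z, Z), add(Z, Z))))))))))
  [28] S(S(S(S(S(S(S(add(S(add(add(SZ, mul(Z, SSSZ)), mul(Z, Z))), add(mul(Z, Z), add(Z, Z))))))))))
  [29] S(S(S(S(S(S(S(S(add(add(add(SZ, mul(Z, SSSZ)), mul(Z, Z)), add(mul(Z, Z), add(Z, Z)))))))))))
  [30] S(S(S(S(S(S(S(S(add(add(S(add(Z, mul(Z, SSSZ))), mul(Z, Z)), add(mul(Z, Z), add(Z, Z)))))))))))
  [31] S(S(S(S(S(S(S(S(add(S(add(add(Z, mul(Z, SSSZ)), mul(Z, Z))), add(mul(Z, Z), add(Z, Z)))))))))))
  [32] S(S(S(S(S(S(S(S(S(add(add(add(Z, mul(Z, SSSZ)), mul(Z, Z)), add(mul(Z, Z), add(Z, Z))))))))))))
  [33] S(S(S(S(S(S(S(S(S(add(add(mul(Z, SSSZ), mul(Z, Z)), add(mul(Z, Z), add(Z, Z))))))))))))
  [34] S(S(S(S(S(S(S(S(S(add(add(Z, mul(Z, Z)), add(mul(Z, Z), add(Z, Z))))))))))))
  [35] S(S(S(S(S(S(S(S(S(add(mul(Z, Z), add(mul(Z, Z), add(Z, Z))))))))))))
  [36] S(S(S(S(S(S(S(S(S(add(Z, add(mul(Z, Z), add(Z, Z))))))))))))
  [37] S(S(S(S(S(S(S(S(S(add(mul(Z, Z), add(Z, Z)))))))))))
  [38] S(S(S(S(S(S(S(S(S(add(Z, add(Z, Z)))))))))))
  [39] S(S(S(S(S(S(S(S(S(add(Z, Z))))))))))
  [40] S^9(Z)

Term B:
  start: add(add(SSZ, SSSZ), mul(Z, SSZ))
  [1] add(S(add(SZ, SSSZ)), mul(Z, SSZ))
  [2] S(add(add(SZ, SSSZ), mul(Z, SSZ)))
  [3] S(add(S(add(Z, SSSZ)), mul(Z, SSZ)))
  [4] S(S(add(add(Z, SSSZ), mul(Z, SSZ))))
  [5] S(S(add(SSSZ, mul(Z, SSZ))))
  [6] S(S(S(add(SSZ, mul(Z, SSZ)))))
  [7] S(S(S(S(add(SZ, mul(Z, SSZ))))))
  [8] S(S(S(S(S(add(Z, mul(Z, SSZ)))))))
  [9] S(S(S(S(S(mul(Z, SSZ))))))
  [10] S^5(Z)

Answer: DIFFERENT — A ⇓ S^9(Z), B ⇓ S^5(Z)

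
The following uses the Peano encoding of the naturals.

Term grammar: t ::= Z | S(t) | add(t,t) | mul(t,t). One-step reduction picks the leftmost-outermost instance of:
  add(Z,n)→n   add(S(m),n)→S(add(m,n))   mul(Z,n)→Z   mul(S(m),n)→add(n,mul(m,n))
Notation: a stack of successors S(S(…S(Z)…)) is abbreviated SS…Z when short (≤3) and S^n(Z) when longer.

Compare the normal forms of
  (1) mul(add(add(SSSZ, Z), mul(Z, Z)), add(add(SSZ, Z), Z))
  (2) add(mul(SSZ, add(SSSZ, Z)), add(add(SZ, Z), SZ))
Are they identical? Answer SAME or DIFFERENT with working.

Term A:
  start: mul(add(add(SSSZ, Z), mul(Z, Z)), add(add(SSZ, Z), Z))
  step 1: mul(add(S(add(SSZ, Z)), mul(Z, Z)), add(add(SSZ, Z), Z))
  step 2: mul(S(add(add(SSZ, Z), mul(Z, Z))), add(add(SSZ, Z), Z))
  step 3: add(add(add(SSZ, Z), Z), mul(add(add(SSZ, Z), mul(Z, Z)), add(add(SSZ, Z), Z)))
  step 4: add(add(S(add(SZ, Z)), Z), mul(add(add(SSZ, Z), mul(Z, Z)), add(add(SSZ, Z), Z)))
  step 5: add(S(add(add(SZ, Z), Z)), mul(add(add(SSZ, Z), mul(Z, Z)), add(add(SSZ, Z), Z)))
  step 6: S(add(add(add(SZ, Z), Z), mul(add(add(SSZ, Z), mul(Z, Z)), add(add(SSZ, Z), Z))))
  step 7: S(add(add(S(add(Z, Z)), Z), mul(add(add(SSZ, Z), mul(Z, Z)), add(add(SSZ, Z), Z))))
  step 8: S(add(S(add(add(Z, Z), Z)), mul(add(add(SSZ, Z), mul(Z, Z)), add(add(SSZ, Z), Z))))
  step 9: S(S(add(add(add(Z, Z), Z), mul(add(add(SSZ, Z), mul(Z, Z)), add(add(SSZ, Z), Z)))))
  step 10: S(S(add(add(Z, Z), mul(add(add(SSZ, Z), mul(Z, Z)), add(add(SSZ, Z), Z)))))
  step 11: S(S(add(Z, mul(add(add(SSZ, Z), mul(Z, Z)), add(add(SSZ, Z), Z)))))
  step 12: S(S(mul(add(add(SSZ, Z), mul(Z, Z)), add(add(SSZ, Z), Z))))
  step 13: S(S(mul(add(S(add(SZ, Z)), mul(Z, Z)), add(add(SSZ, Z), Z))))
  step 14: S(S(mul(S(add(add(SZ, Z), mul(Z, Z))), add(add(SSZ, Z), Z))))
  step 15: S(S(add(add(add(SSZ, Z), Z), mul(add(add(SZ, Z), mul(Z, Z)), add(add(SSZ, Z), Z)))))
  step 16: S(S(add(add(S(add(SZ, Z)), Z), mul(add(add(SZ, Z), mul(Z, Z)), add(add(SSZ, Z), Z)))))
  step 17: S(S(add(S(add(add(SZ, Z), Z)), mul(add(add(SZ, Z), mul(Z, Z)), add(add(SSZ, Z), Z)))))
  step 18: S(S(S(add(add(add(SZ, Z), Z), mul(add(add(SZ, Z), mul(Z, Z)), add(add(SSZ, Z), Z))))))
  step 19: S(S(S(add(add(S(add(Z, Z)), Z), mul(add(add(SZ, Z), mul(Z, Z)), add(add(SSZ, Z), Z))))))
  step 20: S(S(S(add(S(add(add(Z, Z), Z)), mul(add(add(SZ, Z), mul(Z, Z)), add(add(SSZ, Z), Z))))))
  step 21: S(S(S(S(add(add(add(Z, Z), Z), mul(add(add(SZ, Z), mul(Z, Z)), add(add(SSZ, Z), Z)))))))
  step 22: S(S(S(S(add(add(Z, Z), mul(add(add(SZ, Z), mul(Z, Z)), add(add(SSZ, Z), Z)))))))
  step 23: S(S(S(S(add(Z, mul(add(add(SZ, Z), mul(Z, Z)), add(add(SSZ, Z), Z)))))))
  step 24: S(S(S(S(mul(add(add(SZ, Z), mul(Z, Z)), add(add(SSZ, Z), Z))))))
  step 25: S(S(S(S(mul(add(S(add(Z, Z)), mul(Z, Z)), add(add(SSZ, Z), Z))))))
  step 26: S(S(S(S(mul(S(add(add(Z, Z), mul(Z, Z))), add(add(SSZ, Z), Z))))))
  step 27: S(S(S(S(add(add(add(SSZ, Z), Z), mul(add(add(Z, Z), mul(Z, Z)), add(add(SSZ, Z), Z)))))))
  step 28: S(S(S(S(add(add(S(add(SZ, Z)), Z), mul(add(add(Z, Z), mul(Z, Z)), add(add(SSZ, Z), Z)))))))
  step 29: S(S(S(S(add(S(add(add(SZ, Z), Z)), mul(add(add(Z, Z), mul(Z, Z)), add(add(SSZ, Z), Z)))))))
  step 30: S(S(S(S(S(add(add(add(SZ, Z), Z), mul(add(add(Z, Z), mul(Z, Z)), add(add(SSZ, Z), Z))))))))
  step 31: S(S(S(S(S(add(add(S(add(Z, Z)), Z), mul(add(add(Z, Z), mul(Z, Z)), add(add(SSZ, Z), Z))))))))
  step 32: S(S(S(S(S(add(S(add(add(Z, Z), Z)), mul(add(add(Z, Z), mul(Z, Z)), add(add(SSZ, Z), Z))))))))
  step 33: S(S(S(S(S(S(add(add(add(Z, Z), Z), mul(add(add(Z, Z), mul(Z, Z)), add(add(SSZ, Z), Z)))))))))
  step 34: S(S(S(S(S(S(add(add(Z, Z), mul(add(add(Z, Z), mul(Z, Z)), add(add(SSZ, Z), Z)))))))))
  step 35: S(S(S(S(S(S(add(Z, mul(add(add(Z, Z), mul(Z, Z)), add(add(SSZ, Z), Z)))))))))
  step 36: S(S(S(S(S(S(mul(add(add(Z, Z), mul(Z, Z)), add(add(SSZ, Z), Z))))))))
  step 37: S(S(S(S(S(S(mul(add(Z, mul(Z, Z)), add(add(SSZ, Z), Z))))))))
  step 38: S(S(S(S(S(S(mul(mul(Z, Z), add(add(SSZ, Z), Z))))))))
  step 39: S(S(S(S(S(S(mul(Z, add(add(SSZ, Z), Z))))))))
  step 40: S^6(Z)

Term B:
  start: add(mul(SSZ, add(SSSZ, Z)), add(add(SZ, Z), SZ))
  step 1: add(add(add(SSSZ, Z), mul(SZ, add(SSSZ, Z))), add(add(SZ, Z), SZ))
  step 2: add(add(S(add(SSZ, Z)), mul(SZ, add(SSSZ, Z))), add(add(SZ, Z), SZ))
  step 3: add(S(add(add(SSZ, Z), mul(SZ, add(SSSZ, Z)))), add(add(SZ, Z), SZ))
  step 4: S(add(add(add(SSZ, Z), mul(SZ, add(SSSZ, Z))), add(add(SZ, Z), SZ)))
  step 5: S(add(add(S(add(SZ, Z)), mul(SZ, add(SSSZ, Z))), add(add(SZ, Z), SZ)))
  step 6: S(add(S(add(add(SZ, Z), mul(SZ, add(SSSZ, Z)))), add(add(SZ, Z), SZ)))
  step 7: S(S(add(add(add(SZ, Z), mul(SZ, add(SSSZ, Z))), add(add(SZ, Z), SZ))))
  step 8: S(S(add(add(S(add(Z, Z)), mul(SZ, add(SSSZ, Z))), add(add(SZ, Z), SZ))))
  step 9: S(S(add(S(add(add(Z, Z), mul(SZ, add(SSSZ, Z)))), add(add(SZ, Z), SZ))))
  step 10: S(S(S(add(add(add(Z, Z), mul(SZ, add(SSSZ, Z))), add(add(SZ, Z), SZ)))))
  step 11: S(S(S(add(add(Z, mul(SZ, add(SSSZ, Z))), add(add(SZ, Z), SZ)))))
  step 12: S(S(S(add(mul(SZ, add(SSSZ, Z)), add(add(SZ, Z), SZ)))))
  step 13: S(S(S(add(add(add(SSSZ, Z), mul(Z, add(SSSZ, Z))), add(add(SZ, Z), SZ)))))
  step 14: S(S(S(add(add(S(add(SSZ, Z)), mul(Z, add(SSSZ, Z))), add(add(SZ, Z), SZ)))))
  step 15: S(S(S(add(S(add(add(SSZ, Z), mul(Z, add(SSSZ, Z)))), add(add(SZ, Z), SZ)))))
  step 16: S(S(S(S(add(add(add(SSZ, Z), mul(Z, add(SSSZ, Z))), add(add(SZ, Z), SZ))))))
  step 17: S(S(S(S(add(add(S(add(SZ, Z)), mul(Z, add(SSSZ, Z))), add(add(SZ, Z), SZ))))))
  step 18: S(S(S(S(add(S(add(add(SZ, Z), mul(Z, add(SSSZ, Z)))), add(add(SZ, Z), SZ))))))
  step 19: S(S(S(S(S(add(add(add(SZ, Z), mul(Z, add(SSSZ, Z))), add(add(SZ, Z), SZ)))))))
  step 20: S(S(S(S(S(add(add(S(add(Z, Z)), mul(Z, add(SSSZ, Z))), add(add(SZ, Z), SZ)))))))
  step 21: S(S(S(S(S(add(S(add(add(Z, Z), mul(Z, add(SSSZ, Z)))), add(add(SZ, Z), SZ)))))))
  step 22: S(S(S(S(S(S(add(add(add(Z, Z), mul(Z, add(SSSZ, Z))), add(add(SZ, Z), SZ))))))))
  step 23: S(S(S(S(S(S(add(add(Z, mul(Z, add(SSSZ, Z))), add(add(SZ, Z), SZ))))))))
  step 24: S(S(S(S(S(S(add(mul(Z, add(SSSZ, Z)), add(add(SZ, Z), SZ))))))))
  step 25: S(S(S(S(S(S(add(Z, add(add(SZ, Z), SZ))))))))
  step 26: S(S(S(S(S(S(add(add(SZ, Z), SZ)))))))
  step 27: S(S(S(S(S(S(add(S(add(Z, Z)), SZ)))))))
  step 28: S(S(S(S(S(S(S(add(add(Z, Z), SZ))))))))
  step 29: S(S(S(S(S(S(S(add(Z, SZ))))))))
  step 30: S^8(Z)

Answer: DIFFERENT — A ⇓ S^6(Z), B ⇓ S^8(Z)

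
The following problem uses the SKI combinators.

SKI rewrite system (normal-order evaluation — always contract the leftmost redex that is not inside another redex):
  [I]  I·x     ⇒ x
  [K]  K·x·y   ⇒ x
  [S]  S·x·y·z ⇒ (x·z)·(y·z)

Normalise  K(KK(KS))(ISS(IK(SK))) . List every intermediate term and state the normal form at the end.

  start: K(KK(KS))(ISS(IK(SK)))
  [1] KK(KS)
  [2] K

Answer: normal form = K  (in 2 steps)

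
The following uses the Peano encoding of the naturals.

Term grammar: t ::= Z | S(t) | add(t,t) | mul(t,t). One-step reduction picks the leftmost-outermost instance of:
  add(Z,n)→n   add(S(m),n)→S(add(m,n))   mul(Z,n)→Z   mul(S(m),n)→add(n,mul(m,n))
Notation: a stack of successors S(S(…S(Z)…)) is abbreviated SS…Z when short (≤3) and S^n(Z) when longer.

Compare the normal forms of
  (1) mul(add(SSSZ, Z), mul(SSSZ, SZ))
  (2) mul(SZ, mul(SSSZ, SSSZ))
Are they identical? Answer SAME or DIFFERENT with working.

Term A:
  start: mul(add(SSSZ, Z), mul(SSSZ, SZ))
  →1  mul(S(add(SSZ, Z)), mul(SSSZ, SZ))
  →2  add(mul(SSSZ, SZ), mul(add(SSZ, Z), mul(SSSZ, SZ)))
  →3  add(add(SZ, mul(SSZ, SZ)), mul(add(SSZ, Z), mul(SSSZ, SZ)))
  →4  add(S(add(Z, mul(SSZ, SZ))), mul(add(SSZ, Z), mul(SSSZ, SZ)))
  →5  S(add(add(Z, mul(SSZ, SZ)), mul(add(SSZ, Z), mul(SSSZ, SZ))))
  →6  S(add(mul(SSZ, SZ), mul(add(SSZ, Z), mul(SSSZ, SZ))))
  →7  S(add(add(SZ, mul(SZ, SZ)), mul(add(SSZ, Z), mul(SSSZ, SZ))))
  →8  S(add(S(add(Z, mul(SZ, SZ))), mul(add(SSZ, Z), mul(SSSZ, SZ))))
  →9  S(S(add(add(Z, mul(SZ, SZ)), mul(add(SSZ, Z), mul(SSSZ, SZ)))))
  →10  S(S(add(mul(SZ, SZ), mul(add(SSZ, Z), mul(SSSZ, SZ)))))
  →11  S(S(add(add(SZ, mul(Z, SZ)), mul(add(SSZ, Z), mul(SSSZ, SZ)))))
  →12  S(S(add(S(add(Z, mul(Z, SZ))), mul(add(SSZ, Z), mul(SSSZ, SZ)))))
  →13  S(S(S(add(add(Z, mul(Z, SZ)), mul(add(SSZ, Z), mul(SSSZ, SZ))))))
  →14  S(S(S(add(mul(Z, SZ), mul(add(SSZ, Z), mul(SSSZ, SZ))))))
  →15  S(S(S(add(Z, mul(add(SSZ, Z), mul(SSSZ, SZ))))))
  →16  S(S(S(mul(add(SSZ, Z), mul(SSSZ, SZ)))))
  →17  S(S(S(mul(S(add(SZ, Z)), mul(SSSZ, SZ)))))
  →18  S(S(S(add(mul(SSSZ, SZ), mul(add(SZ, Z), mul(SSSZ, SZ))))))
  →19  S(S(S(add(add(SZ, mul(SSZ, SZ)), mul(add(SZ, Z), mul(SSSZ, SZ))))))
  →20  S(S(S(add(S(add(Z, mul(SSZ, SZ))), mul(add(SZ, Z), mul(SSSZ, SZ))))))
  →21  S(S(S(S(add(add(Z, mul(SSZ, SZ)), mul(add(SZ, Z), mul(SSSZ, SZ)))))))
  →22  S(S(S(S(add(mul(SSZ, SZ), mul(add(SZ, Z), mul(SSSZ, SZ)))))))
  →23  S(S(S(S(add(add(SZ, mul(SZ, SZ)), mul(add(SZ, Z), mul(SSSZ, SZ)))))))
  →24  S(S(S(S(add(S(add(Z, mul(SZ, SZ))), mul(add(SZ, Z), mul(SSSZ, SZ)))))))
  →25  S(S(S(S(S(add(add(Z, mul(SZ, SZ)), mul(add(SZ, Z), mul(SSSZ, SZ))))))))
  →26  S(S(S(S(S(add(mul(SZ, SZ), mul(add(SZ, Z), mul(SSSZ, SZ))))))))
  →27  S(S(S(S(S(add(add(SZ, mul(Z, SZ)), mul(add(SZ, Z), mul(SSSZ, SZ))))))))
  →28  S(S(S(S(S(add(S(add(Z, mul(Z, SZ))), mul(add(SZ, Z), mul(SSSZ, SZ))))))))
  →29  S(S(S(S(S(S(add(add(Z, mul(Z, SZ)), mul(add(SZ, Z), mul(SSSZ, SZ)))))))))
  →30  S(S(S(S(S(S(add(mul(Z, SZ), mul(add(SZ, Z), mul(SSSZ, SZ)))))))))
  →31  S(S(S(S(S(S(add(Z, mul(add(SZ, Z), mul(SSSZ, SZ)))))))))
  →32  S(S(S(S(S(S(mul(add(SZ, Z), mul(SSSZ, SZ))))))))
  →33  S(S(S(S(S(S(mul(S(add(Z, Z)), mul(SSSZ, SZ))))))))
  →34  S(S(S(S(S(S(add(mul(SSSZ, SZ), mul(add(Z, Z), mul(SSSZ, SZ)))))))))
  →35  S(S(S(S(S(S(add(add(SZ, mul(SSZ, SZ)), mul(add(Z, Z), mul(SSSZ, SZ)))))))))
  →36  S(S(S(S(S(S(add(S(add(Z, mul(SSZ, SZ))), mul(add(Z, Z), mul(SSSZ, SZ)))))))))
  →37  S(S(S(S(S(S(S(add(add(Z, mul(SSZ, SZ)), mul(add(Z, Z), mul(SSSZ, SZ))))))))))
  →38  S(S(S(S(S(S(S(add(mul(SSZ, SZ), mul(add(Z, Z), mul(SSSZ, SZ))))))))))
  →39  S(S(S(S(S(S(S(add(add(SZ, mul(SZ, SZ)), mul(add(Z, Z), mul(SSSZ, SZ))))))))))
  →40  S(S(S(S(S(S(S(add(S(add(Z, mul(SZ, SZ))), mul(add(Z, Z), mul(SSSZ, SZ))))))))))
  →41  S(S(S(S(S(S(S(S(add(add(Z, mul(SZ, SZ)), mul(add(Z, Z), mul(SSSZ, SZ)))))))))))
  →42  S(S(S(S(S(S(S(S(add(mul(SZ, SZ), mul(add(Z, Z), mul(SSSZ, SZ)))))))))))
  →43  S(S(S(S(S(S(S(S(add(add(SZ, mul(Z, SZ)), mul(add(Z, Z), mul(SSSZ, SZ)))))))))))
  →44  S(S(S(S(S(S(S(S(add(S(add(Z, mul(Z, SZ))), mul(add(Z, Z), mul(SSSZ, SZ)))))))))))
  →45  S(S(S(S(S(S(S(S(S(add(add(Z, mul(Z, SZ)), mul(add(Z, Z), mul(SSSZ, SZ))))))))))))
  →46  S(S(S(S(S(S(S(S(S(add(mul(Z, SZ), mul(add(Z, Z), mul(SSSZ, SZ))))))))))))
  →47  S(S(S(S(S(S(S(S(S(add(Z, mul(add(Z, Z), mul(SSSZ, SZ))))))))))))
  →48  S(S(S(S(S(S(S(S(S(mul(add(Z, Z), mul(SSSZ, SZ)))))))))))
  →49  S(S(S(S(S(S(S(S(S(mul(Z, mul(SSSZ, SZ)))))))))))
  →50  S^9(Z)

Term B:
  start: mul(SZ, mul(SSSZ, SSSZ))
  →1  add(mul(SSSZ, SSSZ), mul(Z, mul(SSSZ, SSSZ)))
  →2  add(add(SSSZ, mul(SSZ, SSSZ)), mul(Z, mul(SSSZ, SSSZ)))
  →3  add(S(add(SSZ, mul(SSZ, SSSZ))), mul(Z, mul(SSSZ, SSSZ)))
  →4  S(add(add(SSZ, mul(SSZ, SSSZ)), mul(Z, mul(SSSZ, SSSZ))))
  →5  S(add(S(add(SZ, mul(SSZ, SSSZ))), mul(Z, mul(SSSZ, SSSZ))))
  →6  S(S(add(add(SZ, mul(SSZ, SSSZ)), mul(Z, mul(SSSZ, SSSZ)))))
  →7  S(S(add(S(add(Z, mul(SSZ, SSSZ))), mul(Z, mul(SSSZ, SSSZ)))))
  →8  S(S(S(add(add(Z, mul(SSZ, SSSZ)), mul(Z, mul(SSSZ, SSSZ))))))
  →9  S(S(S(add(mul(SSZ, SSSZ), mul(Z, mul(SSSZ, SSSZ))))))
  →10  S(S(S(add(add(SSSZ, mul(SZ, SSSZ)), mul(Z, mul(SSSZ, SSSZ))))))
  →11  S(S(S(add(S(add(SSZ, mul(SZ, SSSZ))), mul(Z, mul(SSSZ, SSSZ))))))
  →12  S(S(S(S(add(add(SSZ, mul(SZ, SSSZ)), mul(Z, mul(SSSZ, SSSZ)))))))
  →13  S(S(S(S(add(S(add(SZ, mul(SZ, SSSZ))), mul(Z, mul(SSSZ, SSSZ)))))))
  →14  S(S(S(S(S(add(add(SZ, mul(SZ, SSSZ)), mul(Z, mul(SSSZ, SSSZ))))))))
  →15  S(S(S(S(S(add(S(add(Z, mul(SZ, SSSZ))), mul(Z, mul(SSSZ, SSSZ))))))))
  →16  S(S(S(S(S(S(add(add(Z, mul(SZ, SSSZ)), mul(Z, mul(SSSZ, SSSZ)))))))))
  →17  S(S(S(S(S(S(add(mul(SZ, SSSZ), mul(Z, mul(SSSZ, SSSZ)))))))))
  →18  S(S(S(S(S(S(add(add(SSSZ, mul(Z, SSSZ)), mul(Z, mul(SSSZ, SSSZ)))))))))
  →19  S(S(S(S(S(S(add(S(add(SSZ, mul(Z, SSSZ))), mul(Z, mul(SSSZ, SSSZ)))))))))
  →20  S(S(S(S(S(S(S(add(add(SSZ, mul(Z, SSSZ)), mul(Z, mul(SSSZ, SSSZ))))))))))
  →21  S(S(S(S(S(S(S(add(S(add(SZ, mul(Z, SSSZ))), mul(Z, mul(SSSZ, SSSZ))))))))))
  →22  S(S(S(S(S(S(S(S(add(add(SZ, mul(Z, SSSZ)), mul(Z, mul(SSSZ, SSSZ)))))))))))
  →23  S(S(S(S(S(S(S(S(add(S(add(Z, mul(Z, SSSZ))), mul(Z, mul(SSSZ, SSSZ)))))))))))
  →24  S(S(S(S(S(S(S(S(S(add(add(Z, mul(Z, SSSZ)), mul(Z, mul(SSSZ, SSSZ))))))))))))
  →25  S(S(S(S(S(S(S(S(S(add(mul(Z, SSSZ), mul(Z, mul(SSSZ, SSSZ))))))))))))
  →26  S(S(S(S(S(S(S(S(S(add(Z, mul(Z, mul(SSSZ, SSSZ))))))))))))
  →27  S(S(S(S(S(S(S(S(S(mul(Z, mul(SSSZ, SSSZ)))))))))))
  →28  S^9(Z)

Answer: SAME — A ⇓ S^9(Z), B ⇓ S^9(Z)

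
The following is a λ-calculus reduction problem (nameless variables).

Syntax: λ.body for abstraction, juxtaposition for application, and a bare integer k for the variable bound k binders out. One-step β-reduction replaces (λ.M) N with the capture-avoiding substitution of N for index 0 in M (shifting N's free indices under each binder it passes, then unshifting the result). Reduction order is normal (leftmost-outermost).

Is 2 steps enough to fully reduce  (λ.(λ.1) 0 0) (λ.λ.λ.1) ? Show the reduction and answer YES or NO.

  start: (λ.(λ.1) 0 0) (λ.λ.λ.1)
  step 1: (λ.λ.λ.λ.1) (λ.λ.λ.1) (λ.λ.λ.1)
  step 2: (λ.λ.λ.1) (λ.λ.λ.1)

Answer: NO — after 2 steps the term is (λ.λ.λ.1) (λ.λ.λ.1), not yet normal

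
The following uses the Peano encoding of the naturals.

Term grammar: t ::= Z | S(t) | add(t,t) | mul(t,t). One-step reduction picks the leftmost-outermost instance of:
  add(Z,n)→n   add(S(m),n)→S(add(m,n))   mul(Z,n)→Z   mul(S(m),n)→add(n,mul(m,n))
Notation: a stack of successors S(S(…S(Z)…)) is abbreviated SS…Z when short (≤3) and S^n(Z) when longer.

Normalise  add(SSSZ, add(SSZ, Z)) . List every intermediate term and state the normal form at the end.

Answer: normal form = S^5(Z)  (in 7 steps)

Derivation:
  start: add(SSSZ, add(SSZ, Z))
  →1  S(add(SSZ, add(SSZ, Z)))
  →2  S(S(add(SZ, add(SSZ, Z))))
  →3  S(S(S(add(Z, add(SSZ, Z)))))
  →4  S(S(S(add(SSZ, Z))))
  →5  S(S(S(S(add(SZ, Z)))))
  →6  S(S(S(S(S(add(Z, Z))))))
  →7  S^5(Z)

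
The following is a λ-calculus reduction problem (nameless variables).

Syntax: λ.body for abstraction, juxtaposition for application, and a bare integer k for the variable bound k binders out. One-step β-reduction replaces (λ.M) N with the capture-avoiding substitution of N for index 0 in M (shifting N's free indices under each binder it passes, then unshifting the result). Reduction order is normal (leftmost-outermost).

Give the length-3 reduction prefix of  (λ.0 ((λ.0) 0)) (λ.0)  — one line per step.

  start: (λ.0 ((λ.0) 0)) (λ.0)
  →1  (λ.0) ((λ.0) (λ.0))
  →2  (λ.0) (λ.0)
  →3  λ.0

Answer: after 3 steps: λ.0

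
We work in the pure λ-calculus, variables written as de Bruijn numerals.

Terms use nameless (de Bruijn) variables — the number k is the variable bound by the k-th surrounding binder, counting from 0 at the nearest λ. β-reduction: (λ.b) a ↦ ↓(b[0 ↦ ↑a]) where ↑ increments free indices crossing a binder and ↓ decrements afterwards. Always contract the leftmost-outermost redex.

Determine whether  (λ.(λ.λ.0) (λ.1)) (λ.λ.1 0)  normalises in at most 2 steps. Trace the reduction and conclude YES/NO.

Answer: YES — reaches normal form λ.0 in 2 ≤ 2 steps

Reduction:
  start: (λ.(λ.λ.0) (λ.1)) (λ.λ.1 0)
  →1  (λ.λ.0) (λ.λ.λ.1 0)
  →2  λ.0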